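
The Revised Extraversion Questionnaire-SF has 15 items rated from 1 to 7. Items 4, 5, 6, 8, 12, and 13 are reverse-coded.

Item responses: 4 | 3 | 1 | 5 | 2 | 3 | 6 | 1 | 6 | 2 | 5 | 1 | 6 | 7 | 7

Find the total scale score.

Raw sum = 59. Reverse-coded items: 4, 5, 6, 8, 12, 13; their raw sum = 18.
Each reversal replaces raw with 8 − raw, changing the total by 8 − 2·raw per item.
Total = 59 + 6·8 − 2·18 = 59 + 48 − 36 = 71

71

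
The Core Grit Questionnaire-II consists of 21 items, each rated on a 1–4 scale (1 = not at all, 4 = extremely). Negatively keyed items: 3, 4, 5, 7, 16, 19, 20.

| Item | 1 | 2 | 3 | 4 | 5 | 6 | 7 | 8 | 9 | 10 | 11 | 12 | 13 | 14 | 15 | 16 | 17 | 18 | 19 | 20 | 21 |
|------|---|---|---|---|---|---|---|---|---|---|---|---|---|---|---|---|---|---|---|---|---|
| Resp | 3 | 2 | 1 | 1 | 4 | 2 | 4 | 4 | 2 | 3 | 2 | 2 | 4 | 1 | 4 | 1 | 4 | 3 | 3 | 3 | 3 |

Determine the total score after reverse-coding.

Raw sum = 56. Negatively keyed items: 3, 4, 5, 7, 16, 19, 20; their raw sum = 17.
Each reversal replaces raw with 5 − raw, changing the total by 5 − 2·raw per item.
Total = 56 + 7·5 − 2·17 = 56 + 35 − 34 = 57

57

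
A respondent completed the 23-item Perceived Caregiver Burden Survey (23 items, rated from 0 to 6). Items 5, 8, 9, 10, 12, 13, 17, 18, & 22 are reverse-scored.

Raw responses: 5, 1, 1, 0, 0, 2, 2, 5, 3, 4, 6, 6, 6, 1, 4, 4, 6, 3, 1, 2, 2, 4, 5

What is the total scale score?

53

Reversing items 5, 8, 9, 10, 12, 13, 17, 18, and 22 with 6 − raw:
Total = 5 + 1 + 1 + 0 + (6−0) + 2 + 2 + (6−5) + (6−3) + (6−4) + 6 + (6−6) + (6−6) + 1 + 4 + 4 + (6−6) + (6−3) + 1 + 2 + 2 + (6−4) + 5
      = 5 + 1 + 1 + 0 + 6 + 2 + 2 + 1 + 3 + 2 + 6 + 0 + 0 + 1 + 4 + 4 + 0 + 3 + 1 + 2 + 2 + 2 + 5 = 53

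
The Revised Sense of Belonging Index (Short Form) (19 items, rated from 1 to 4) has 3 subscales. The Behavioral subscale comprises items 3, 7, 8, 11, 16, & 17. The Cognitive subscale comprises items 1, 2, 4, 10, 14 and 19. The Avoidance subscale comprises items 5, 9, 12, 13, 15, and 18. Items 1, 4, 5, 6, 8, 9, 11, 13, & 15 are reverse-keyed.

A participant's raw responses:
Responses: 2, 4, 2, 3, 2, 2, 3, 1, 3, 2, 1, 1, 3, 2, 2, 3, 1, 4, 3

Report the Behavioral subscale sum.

17

Behavioral items: 3, 7, 8, 11, 16, 17.
Of these, items 8 and 11 are reverse-keyed; reversed = (1+4) − raw = 5 − raw.
  item 3: 2
  item 7: 3
  item 8: 5 − 1 = 4
  item 11: 5 − 1 = 4
  item 16: 3
  item 17: 1
Sum = 2 + 3 + 4 + 4 + 3 + 1 = 17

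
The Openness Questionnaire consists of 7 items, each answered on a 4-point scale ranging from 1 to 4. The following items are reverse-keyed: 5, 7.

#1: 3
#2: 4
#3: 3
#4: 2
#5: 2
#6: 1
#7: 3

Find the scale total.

18

Raw sum = 18. Reverse-keyed items: 5, 7; their raw sum = 5.
Each reversal replaces raw with 5 − raw, changing the total by 5 − 2·raw per item.
Total = 18 + 2·5 − 2·5 = 18 + 10 − 10 = 18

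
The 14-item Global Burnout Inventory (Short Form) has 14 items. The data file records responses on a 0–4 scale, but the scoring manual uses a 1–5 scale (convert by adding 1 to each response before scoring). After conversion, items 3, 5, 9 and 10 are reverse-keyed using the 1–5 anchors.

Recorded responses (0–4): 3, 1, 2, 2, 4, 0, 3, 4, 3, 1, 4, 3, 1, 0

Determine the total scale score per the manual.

Convert to 1–5: 4, 2, 3, 3, 5, 1, 4, 5, 4, 2, 5, 4, 2, 1
Reverse-coded (reverse-coded value = 6 − response):
  item 3: 6 − 3 = 3
  item 5: 6 − 5 = 1
  item 9: 6 − 4 = 2
  item 10: 6 − 2 = 4
Scored: 4, 2, 3, 3, 1, 1, 4, 5, 2, 4, 5, 4, 2, 1
Total = 41

41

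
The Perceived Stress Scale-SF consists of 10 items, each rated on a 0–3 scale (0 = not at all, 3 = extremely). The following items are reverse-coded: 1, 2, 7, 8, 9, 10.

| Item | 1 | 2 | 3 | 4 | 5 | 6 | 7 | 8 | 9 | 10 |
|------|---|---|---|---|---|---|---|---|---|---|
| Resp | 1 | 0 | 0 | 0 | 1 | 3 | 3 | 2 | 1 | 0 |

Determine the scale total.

15

Reverse-coded items (reversed = (0+3) − raw = 3 − raw):
  item 1: 3 − 1 = 2
  item 2: 3 − 0 = 3
  item 7: 3 − 3 = 0
  item 8: 3 − 2 = 1
  item 9: 3 − 1 = 2
  item 10: 3 − 0 = 3
Scored responses: 2, 3, 0, 0, 1, 3, 0, 1, 2, 3
Total = 2 + 3 + 0 + 0 + 1 + 3 + 0 + 1 + 2 + 3 = 15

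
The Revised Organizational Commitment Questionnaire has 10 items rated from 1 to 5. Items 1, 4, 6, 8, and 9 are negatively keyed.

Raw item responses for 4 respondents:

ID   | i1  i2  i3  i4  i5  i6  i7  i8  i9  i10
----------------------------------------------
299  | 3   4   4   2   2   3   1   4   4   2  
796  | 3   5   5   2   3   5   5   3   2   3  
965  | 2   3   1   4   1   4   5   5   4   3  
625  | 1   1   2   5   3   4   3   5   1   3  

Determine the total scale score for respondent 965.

Respondent 965 raw: 2, 3, 1, 4, 1, 4, 5, 5, 4, 3.
Reverse-coded (reversed = (1+5) − raw = 6 − raw):
  item 1: 6 − 2 = 4
  item 2: 3
  item 3: 1
  item 4: 6 − 4 = 2
  item 5: 1
  item 6: 6 − 4 = 2
  item 7: 5
  item 8: 6 − 5 = 1
  item 9: 6 − 4 = 2
  item 10: 3
Sum = 4 + 3 + 1 + 2 + 1 + 2 + 5 + 1 + 2 + 3 = 24

24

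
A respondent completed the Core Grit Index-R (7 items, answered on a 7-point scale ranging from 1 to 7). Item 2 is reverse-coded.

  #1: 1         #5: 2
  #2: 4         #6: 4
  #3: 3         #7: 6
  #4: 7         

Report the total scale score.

Reversing item 2 with 8 − raw:
Total = 1 + (8−4) + 3 + 7 + 2 + 4 + 6
      = 1 + 4 + 3 + 7 + 2 + 4 + 6 = 27

27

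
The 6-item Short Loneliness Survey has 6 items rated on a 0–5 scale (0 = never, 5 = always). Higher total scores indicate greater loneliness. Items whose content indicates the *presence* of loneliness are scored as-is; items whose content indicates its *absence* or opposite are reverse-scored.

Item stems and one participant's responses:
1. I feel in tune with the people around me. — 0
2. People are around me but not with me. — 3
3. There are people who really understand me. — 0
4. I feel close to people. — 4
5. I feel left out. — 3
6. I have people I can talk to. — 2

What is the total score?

Items 1, 3, 4, 6 describe the absence/opposite of loneliness → reverse-score.
reversed = (0+5) − raw = 5 − raw.
  item 1: 5 − 0 = 5
  item 2: 3
  item 3: 5 − 0 = 5
  item 4: 5 − 4 = 1
  item 5: 3
  item 6: 5 − 2 = 3
Total = 5 + 3 + 5 + 1 + 3 + 3 = 20

20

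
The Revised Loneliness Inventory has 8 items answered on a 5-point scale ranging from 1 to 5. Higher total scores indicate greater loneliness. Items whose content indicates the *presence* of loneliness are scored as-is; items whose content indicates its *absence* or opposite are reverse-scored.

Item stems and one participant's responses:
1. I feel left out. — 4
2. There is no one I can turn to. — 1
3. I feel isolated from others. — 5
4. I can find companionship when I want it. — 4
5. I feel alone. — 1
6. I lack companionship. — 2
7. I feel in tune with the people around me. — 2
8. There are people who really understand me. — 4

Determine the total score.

Items 4, 7, 8 describe the absence/opposite of loneliness → reverse-score.
reverse-coded value = 6 − response.
  item 1: 4
  item 2: 1
  item 3: 5
  item 4: 6 − 4 = 2
  item 5: 1
  item 6: 2
  item 7: 6 − 2 = 4
  item 8: 6 − 4 = 2
Total = 4 + 1 + 5 + 2 + 1 + 2 + 4 + 2 = 21

21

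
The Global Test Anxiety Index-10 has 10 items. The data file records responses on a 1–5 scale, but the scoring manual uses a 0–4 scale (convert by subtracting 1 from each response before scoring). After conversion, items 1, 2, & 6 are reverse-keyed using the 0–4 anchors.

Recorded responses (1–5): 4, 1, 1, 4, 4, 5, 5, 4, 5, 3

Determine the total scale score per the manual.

24

Convert to 0–4: 3, 0, 0, 3, 3, 4, 4, 3, 4, 2
Reverse-coded (on a 0–4 scale, reversed = 4 − raw):
  item 1: 4 − 3 = 1
  item 2: 4 − 0 = 4
  item 6: 4 − 4 = 0
Scored: 1, 4, 0, 3, 3, 0, 4, 3, 4, 2
Total = 24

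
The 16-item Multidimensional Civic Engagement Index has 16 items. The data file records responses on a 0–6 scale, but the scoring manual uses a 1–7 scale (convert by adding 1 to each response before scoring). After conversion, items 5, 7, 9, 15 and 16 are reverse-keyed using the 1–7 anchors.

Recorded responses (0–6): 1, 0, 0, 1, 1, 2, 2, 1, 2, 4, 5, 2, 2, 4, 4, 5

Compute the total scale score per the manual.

Convert to 1–7: 2, 1, 1, 2, 2, 3, 3, 2, 3, 5, 6, 3, 3, 5, 5, 6
Reverse-coded (reverse-coded value = 8 − response):
  item 5: 8 − 2 = 6
  item 7: 8 − 3 = 5
  item 9: 8 − 3 = 5
  item 15: 8 − 5 = 3
  item 16: 8 − 6 = 2
Scored: 2, 1, 1, 2, 6, 3, 5, 2, 5, 5, 6, 3, 3, 5, 3, 2
Total = 54

54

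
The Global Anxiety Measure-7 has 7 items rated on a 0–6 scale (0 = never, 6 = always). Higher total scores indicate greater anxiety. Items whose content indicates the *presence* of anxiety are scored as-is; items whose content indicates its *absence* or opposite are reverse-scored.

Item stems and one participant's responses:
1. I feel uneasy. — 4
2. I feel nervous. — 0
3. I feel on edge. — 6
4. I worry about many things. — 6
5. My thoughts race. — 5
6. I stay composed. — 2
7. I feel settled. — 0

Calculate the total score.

Items 6, 7 describe the absence/opposite of anxiety → reverse-score.
reverse-coded value = 6 − response.
  item 1: 4
  item 2: 0
  item 3: 6
  item 4: 6
  item 5: 5
  item 6: 6 − 2 = 4
  item 7: 6 − 0 = 6
Total = 4 + 0 + 6 + 6 + 5 + 4 + 6 = 31

31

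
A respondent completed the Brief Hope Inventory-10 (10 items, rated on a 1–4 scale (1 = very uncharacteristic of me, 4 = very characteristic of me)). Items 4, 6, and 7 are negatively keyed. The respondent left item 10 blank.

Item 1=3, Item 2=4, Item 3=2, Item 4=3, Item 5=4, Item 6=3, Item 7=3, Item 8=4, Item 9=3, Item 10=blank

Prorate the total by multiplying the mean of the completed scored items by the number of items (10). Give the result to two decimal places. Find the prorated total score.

28.89

Reverse-coded (reverse-coded value = 5 − response):
  item 4: 5 − 3 = 2
  item 6: 5 − 3 = 2
  item 7: 5 − 3 = 2
Completed scored items (9 of 10): 3, 4, 2, 2, 4, 2, 2, 4, 3; sum = 26.
Person mean = 26 / 9 ≈ 2.8889
Prorated total = (26 / 9) × 10 = 28.89 (to 2 dp)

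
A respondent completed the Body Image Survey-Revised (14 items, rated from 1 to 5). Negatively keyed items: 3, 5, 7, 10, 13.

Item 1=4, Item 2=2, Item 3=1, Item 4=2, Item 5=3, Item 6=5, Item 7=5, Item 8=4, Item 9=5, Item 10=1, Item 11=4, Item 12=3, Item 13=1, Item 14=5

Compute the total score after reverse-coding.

53

Raw sum = 45. Negatively keyed items: 3, 5, 7, 10, 13; their raw sum = 11.
Each reversal replaces raw with 6 − raw, changing the total by 6 − 2·raw per item.
Total = 45 + 5·6 − 2·11 = 45 + 30 − 22 = 53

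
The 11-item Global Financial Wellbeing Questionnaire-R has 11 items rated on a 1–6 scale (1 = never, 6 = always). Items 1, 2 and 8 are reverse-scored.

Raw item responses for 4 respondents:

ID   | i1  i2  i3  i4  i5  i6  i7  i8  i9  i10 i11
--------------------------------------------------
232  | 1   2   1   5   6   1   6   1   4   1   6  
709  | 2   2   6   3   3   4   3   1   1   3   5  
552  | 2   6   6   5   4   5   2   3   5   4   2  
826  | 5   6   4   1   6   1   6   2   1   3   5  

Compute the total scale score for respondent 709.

Respondent 709 raw: 2, 2, 6, 3, 3, 4, 3, 1, 1, 3, 5.
Reverse-coded (reverse-coded value = 7 − response):
  item 1: 7 − 2 = 5
  item 2: 7 − 2 = 5
  item 3: 6
  item 4: 3
  item 5: 3
  item 6: 4
  item 7: 3
  item 8: 7 − 1 = 6
  item 9: 1
  item 10: 3
  item 11: 5
Sum = 5 + 5 + 6 + 3 + 3 + 4 + 3 + 6 + 1 + 3 + 5 = 44

44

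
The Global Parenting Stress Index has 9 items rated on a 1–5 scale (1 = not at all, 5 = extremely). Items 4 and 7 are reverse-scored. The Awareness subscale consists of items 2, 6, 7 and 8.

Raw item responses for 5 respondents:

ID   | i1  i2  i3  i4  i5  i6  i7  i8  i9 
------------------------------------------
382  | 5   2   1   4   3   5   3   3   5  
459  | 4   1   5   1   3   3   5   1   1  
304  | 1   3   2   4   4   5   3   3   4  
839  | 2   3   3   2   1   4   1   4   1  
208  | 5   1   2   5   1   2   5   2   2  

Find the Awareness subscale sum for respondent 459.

Respondent 459 raw: 4, 1, 5, 1, 3, 3, 5, 1, 1.
Awareness items: 2, 6, 7, 8.
Reverse-coded (reversed = (1+5) − raw = 6 − raw):
  item 2: 1
  item 6: 3
  item 7: 6 − 5 = 1
  item 8: 1
Sum = 1 + 3 + 1 + 1 = 6

6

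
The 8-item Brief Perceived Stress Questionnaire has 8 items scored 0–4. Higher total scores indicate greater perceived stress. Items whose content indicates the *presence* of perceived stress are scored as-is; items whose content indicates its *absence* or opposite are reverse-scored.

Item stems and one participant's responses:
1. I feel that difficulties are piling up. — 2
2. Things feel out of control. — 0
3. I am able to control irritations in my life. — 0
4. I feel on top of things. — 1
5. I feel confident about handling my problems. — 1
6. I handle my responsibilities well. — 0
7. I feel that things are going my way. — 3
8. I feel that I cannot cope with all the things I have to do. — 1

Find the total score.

Items 3, 4, 5, 6, 7 describe the absence/opposite of perceived stress → reverse-score.
reverse-coded value = 4 − response.
  item 1: 2
  item 2: 0
  item 3: 4 − 0 = 4
  item 4: 4 − 1 = 3
  item 5: 4 − 1 = 3
  item 6: 4 − 0 = 4
  item 7: 4 − 3 = 1
  item 8: 1
Total = 2 + 0 + 4 + 3 + 3 + 4 + 1 + 1 = 18

18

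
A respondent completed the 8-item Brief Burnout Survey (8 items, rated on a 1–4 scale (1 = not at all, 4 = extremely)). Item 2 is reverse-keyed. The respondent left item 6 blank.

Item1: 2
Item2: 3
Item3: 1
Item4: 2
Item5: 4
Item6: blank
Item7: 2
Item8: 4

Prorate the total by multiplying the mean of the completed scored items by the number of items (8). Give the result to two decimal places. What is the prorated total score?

19.43

Reverse-coded (reverse-coded value = 5 − response):
  item 2: 5 − 3 = 2
Completed scored items (7 of 8): 2, 2, 1, 2, 4, 2, 4; sum = 17.
Person mean = 17 / 7 ≈ 2.4286
Prorated total = (17 / 7) × 8 = 19.43 (to 2 dp)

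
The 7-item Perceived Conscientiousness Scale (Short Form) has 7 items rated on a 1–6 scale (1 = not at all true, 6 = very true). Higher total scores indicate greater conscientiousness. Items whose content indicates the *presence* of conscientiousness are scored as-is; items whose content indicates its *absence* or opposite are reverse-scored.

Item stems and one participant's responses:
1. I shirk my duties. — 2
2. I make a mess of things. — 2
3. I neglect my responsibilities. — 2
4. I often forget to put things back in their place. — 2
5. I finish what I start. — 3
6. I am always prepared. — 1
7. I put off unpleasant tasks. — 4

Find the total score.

Items 1, 2, 3, 4, 7 describe the absence/opposite of conscientiousness → reverse-score.
on a 1–6 scale, reversed = 7 − raw.
  item 1: 7 − 2 = 5
  item 2: 7 − 2 = 5
  item 3: 7 − 2 = 5
  item 4: 7 − 2 = 5
  item 5: 3
  item 6: 1
  item 7: 7 − 4 = 3
Total = 5 + 5 + 5 + 5 + 3 + 1 + 3 = 27

27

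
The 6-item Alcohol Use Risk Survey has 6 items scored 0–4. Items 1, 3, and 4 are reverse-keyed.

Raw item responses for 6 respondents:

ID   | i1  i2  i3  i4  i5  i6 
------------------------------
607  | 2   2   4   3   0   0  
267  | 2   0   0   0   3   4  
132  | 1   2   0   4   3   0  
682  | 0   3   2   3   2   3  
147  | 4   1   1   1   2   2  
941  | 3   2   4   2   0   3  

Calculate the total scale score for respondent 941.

Respondent 941 raw: 3, 2, 4, 2, 0, 3.
Reverse-coded (on a 0–4 scale, reversed = 4 − raw):
  item 1: 4 − 3 = 1
  item 2: 2
  item 3: 4 − 4 = 0
  item 4: 4 − 2 = 2
  item 5: 0
  item 6: 3
Sum = 1 + 2 + 0 + 2 + 0 + 3 = 8

8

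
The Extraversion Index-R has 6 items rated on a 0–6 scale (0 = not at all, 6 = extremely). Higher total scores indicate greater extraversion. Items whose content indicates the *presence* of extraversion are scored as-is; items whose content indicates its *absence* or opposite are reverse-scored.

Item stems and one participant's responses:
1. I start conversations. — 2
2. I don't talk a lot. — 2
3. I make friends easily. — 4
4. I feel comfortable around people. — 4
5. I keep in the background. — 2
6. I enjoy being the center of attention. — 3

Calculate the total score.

21

Items 2, 5 describe the absence/opposite of extraversion → reverse-score.
on a 0–6 scale, reversed = 6 − raw.
  item 1: 2
  item 2: 6 − 2 = 4
  item 3: 4
  item 4: 4
  item 5: 6 − 2 = 4
  item 6: 3
Total = 2 + 4 + 4 + 4 + 4 + 3 = 21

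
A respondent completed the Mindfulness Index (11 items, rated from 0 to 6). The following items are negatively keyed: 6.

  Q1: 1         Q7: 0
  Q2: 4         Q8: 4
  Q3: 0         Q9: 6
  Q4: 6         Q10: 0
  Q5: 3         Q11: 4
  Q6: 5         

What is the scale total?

29

Apply reverse scoring (reversed = (0+6) − raw = 6 − raw):
  item 6: 6 − 5 = 1
Scored responses: 1, 4, 0, 6, 3, 1, 0, 4, 6, 0, 4
Total = 1 + 4 + 0 + 6 + 3 + 1 + 0 + 4 + 6 + 0 + 4 = 29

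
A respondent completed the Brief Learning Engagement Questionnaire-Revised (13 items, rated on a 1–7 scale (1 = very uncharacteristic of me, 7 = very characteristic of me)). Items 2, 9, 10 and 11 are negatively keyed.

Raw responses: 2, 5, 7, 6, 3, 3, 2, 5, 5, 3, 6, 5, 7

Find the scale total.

53

Reversing items 2, 9, 10, and 11 with 8 − raw:
Total = 2 + (8−5) + 7 + 6 + 3 + 3 + 2 + 5 + (8−5) + (8−3) + (8−6) + 5 + 7
      = 2 + 3 + 7 + 6 + 3 + 3 + 2 + 5 + 3 + 5 + 2 + 5 + 7 = 53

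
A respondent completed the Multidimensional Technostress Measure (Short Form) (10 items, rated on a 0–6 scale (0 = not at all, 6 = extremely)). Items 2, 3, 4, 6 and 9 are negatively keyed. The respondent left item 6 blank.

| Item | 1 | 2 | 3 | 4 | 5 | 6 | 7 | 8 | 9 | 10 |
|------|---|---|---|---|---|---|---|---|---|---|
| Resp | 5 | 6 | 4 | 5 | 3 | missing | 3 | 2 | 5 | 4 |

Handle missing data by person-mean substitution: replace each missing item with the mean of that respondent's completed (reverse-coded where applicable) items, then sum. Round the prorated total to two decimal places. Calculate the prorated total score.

Reverse-coded (reverse-coded value = 6 − response):
  item 2: 6 − 6 = 0
  item 3: 6 − 4 = 2
  item 4: 6 − 5 = 1
  item 9: 6 − 5 = 1
Completed scored items (9 of 10): 5, 0, 2, 1, 3, 3, 2, 1, 4; sum = 21.
Person mean = 21 / 9 ≈ 2.3333
Prorated total = (21 / 9) × 10 = 23.33 (to 2 dp)

23.33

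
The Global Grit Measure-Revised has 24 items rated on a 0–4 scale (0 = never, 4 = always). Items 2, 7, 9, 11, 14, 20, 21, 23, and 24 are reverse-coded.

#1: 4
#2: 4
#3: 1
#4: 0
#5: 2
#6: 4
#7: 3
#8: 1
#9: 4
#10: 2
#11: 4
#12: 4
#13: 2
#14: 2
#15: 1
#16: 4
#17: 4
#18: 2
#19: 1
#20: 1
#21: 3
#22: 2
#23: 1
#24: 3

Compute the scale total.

45

Reverse-coded items (reversed = (0+4) − raw = 4 − raw):
  item 2: 4 − 4 = 0
  item 7: 4 − 3 = 1
  item 9: 4 − 4 = 0
  item 11: 4 − 4 = 0
  item 14: 4 − 2 = 2
  item 20: 4 − 1 = 3
  item 21: 4 − 3 = 1
  item 23: 4 − 1 = 3
  item 24: 4 − 3 = 1
After reverse-coding: 4, 0, 1, 0, 2, 4, 1, 1, 0, 2, 0, 4, 2, 2, 1, 4, 4, 2, 1, 3, 1, 2, 3, 1
Total = 4 + 0 + 1 + 0 + 2 + 4 + 1 + 1 + 0 + 2 + 0 + 4 + 2 + 2 + 1 + 4 + 4 + 2 + 1 + 3 + 1 + 2 + 3 + 1 = 45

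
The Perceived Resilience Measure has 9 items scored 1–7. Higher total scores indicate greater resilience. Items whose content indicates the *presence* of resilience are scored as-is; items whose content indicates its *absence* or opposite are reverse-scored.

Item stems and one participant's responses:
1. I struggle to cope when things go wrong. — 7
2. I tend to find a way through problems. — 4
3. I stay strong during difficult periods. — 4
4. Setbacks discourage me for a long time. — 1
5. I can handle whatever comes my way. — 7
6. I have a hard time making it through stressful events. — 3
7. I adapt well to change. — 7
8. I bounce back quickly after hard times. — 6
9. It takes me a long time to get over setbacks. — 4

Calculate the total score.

45

Items 1, 4, 6, 9 describe the absence/opposite of resilience → reverse-score.
reversed = (1+7) − raw = 8 − raw.
  item 1: 8 − 7 = 1
  item 2: 4
  item 3: 4
  item 4: 8 − 1 = 7
  item 5: 7
  item 6: 8 − 3 = 5
  item 7: 7
  item 8: 6
  item 9: 8 − 4 = 4
Total = 1 + 4 + 4 + 7 + 7 + 5 + 7 + 6 + 4 = 45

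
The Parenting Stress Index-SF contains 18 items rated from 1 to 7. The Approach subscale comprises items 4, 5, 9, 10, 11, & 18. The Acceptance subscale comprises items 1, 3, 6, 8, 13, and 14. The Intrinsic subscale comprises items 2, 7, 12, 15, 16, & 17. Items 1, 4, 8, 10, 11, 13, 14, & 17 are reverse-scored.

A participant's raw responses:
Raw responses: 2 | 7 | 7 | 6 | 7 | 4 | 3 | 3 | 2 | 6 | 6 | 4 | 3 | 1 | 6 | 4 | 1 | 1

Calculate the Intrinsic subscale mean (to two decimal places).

Intrinsic items: 2, 7, 12, 15, 16, 17.
Of these, item 17 is reverse-scored; reverse-coded value = 8 − response.
  item 2: 7
  item 7: 3
  item 12: 4
  item 15: 6
  item 16: 4
  item 17: 8 − 1 = 7
Sum = 7 + 3 + 4 + 6 + 4 + 7 = 31
Mean = 31 / 6 = 5.17

5.17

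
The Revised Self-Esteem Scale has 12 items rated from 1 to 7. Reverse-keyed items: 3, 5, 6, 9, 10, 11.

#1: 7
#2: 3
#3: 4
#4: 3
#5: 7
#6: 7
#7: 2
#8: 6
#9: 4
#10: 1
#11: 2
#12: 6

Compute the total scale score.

Raw sum = 52. Reverse-keyed items: 3, 5, 6, 9, 10, 11; their raw sum = 25.
Each reversal replaces raw with 8 − raw, changing the total by 8 − 2·raw per item.
Total = 52 + 6·8 − 2·25 = 52 + 48 − 50 = 50

50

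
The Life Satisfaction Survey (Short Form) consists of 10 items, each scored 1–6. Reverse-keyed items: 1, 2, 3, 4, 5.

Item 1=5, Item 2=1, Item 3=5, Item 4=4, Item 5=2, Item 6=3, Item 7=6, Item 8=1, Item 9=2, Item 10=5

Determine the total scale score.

Reversing items 1, 2, 3, 4, & 5 with 7 − raw:
Total = (7−5) + (7−1) + (7−5) + (7−4) + (7−2) + 3 + 6 + 1 + 2 + 5
      = 2 + 6 + 2 + 3 + 5 + 3 + 6 + 1 + 2 + 5 = 35

35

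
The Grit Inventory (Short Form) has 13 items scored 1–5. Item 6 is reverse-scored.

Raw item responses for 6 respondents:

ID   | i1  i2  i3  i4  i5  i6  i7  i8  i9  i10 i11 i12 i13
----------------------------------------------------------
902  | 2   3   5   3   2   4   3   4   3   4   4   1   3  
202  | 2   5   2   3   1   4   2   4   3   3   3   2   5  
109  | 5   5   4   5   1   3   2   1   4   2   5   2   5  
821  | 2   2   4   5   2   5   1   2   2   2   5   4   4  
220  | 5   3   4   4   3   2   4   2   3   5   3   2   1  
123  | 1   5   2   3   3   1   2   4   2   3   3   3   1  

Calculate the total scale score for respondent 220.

Respondent 220 raw: 5, 3, 4, 4, 3, 2, 4, 2, 3, 5, 3, 2, 1.
Reverse-coded (reverse-coded value = 6 − response):
  item 1: 5
  item 2: 3
  item 3: 4
  item 4: 4
  item 5: 3
  item 6: 6 − 2 = 4
  item 7: 4
  item 8: 2
  item 9: 3
  item 10: 5
  item 11: 3
  item 12: 2
  item 13: 1
Sum = 5 + 3 + 4 + 4 + 3 + 4 + 4 + 2 + 3 + 5 + 3 + 2 + 1 = 43

43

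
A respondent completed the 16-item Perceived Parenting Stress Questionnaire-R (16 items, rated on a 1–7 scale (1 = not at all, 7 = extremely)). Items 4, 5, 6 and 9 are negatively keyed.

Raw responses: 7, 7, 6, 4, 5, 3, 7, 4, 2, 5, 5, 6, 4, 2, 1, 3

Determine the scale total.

Reversing items 4, 5, 6 and 9 with 8 − raw:
Total = 7 + 7 + 6 + (8−4) + (8−5) + (8−3) + 7 + 4 + (8−2) + 5 + 5 + 6 + 4 + 2 + 1 + 3
      = 7 + 7 + 6 + 4 + 3 + 5 + 7 + 4 + 6 + 5 + 5 + 6 + 4 + 2 + 1 + 3 = 75

75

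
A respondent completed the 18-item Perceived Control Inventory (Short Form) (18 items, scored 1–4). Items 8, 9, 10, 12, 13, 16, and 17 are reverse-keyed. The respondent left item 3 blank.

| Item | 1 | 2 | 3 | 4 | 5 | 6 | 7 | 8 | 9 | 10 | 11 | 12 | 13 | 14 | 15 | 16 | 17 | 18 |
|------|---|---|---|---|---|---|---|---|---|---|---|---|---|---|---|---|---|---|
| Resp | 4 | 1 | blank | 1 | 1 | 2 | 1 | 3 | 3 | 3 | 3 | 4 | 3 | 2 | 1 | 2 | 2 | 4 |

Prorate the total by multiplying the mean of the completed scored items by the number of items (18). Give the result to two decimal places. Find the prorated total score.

Reverse-coded (reverse-coded value = 5 − response):
  item 8: 5 − 3 = 2
  item 9: 5 − 3 = 2
  item 10: 5 − 3 = 2
  item 12: 5 − 4 = 1
  item 13: 5 − 3 = 2
  item 16: 5 − 2 = 3
  item 17: 5 − 2 = 3
Completed scored items (17 of 18): 4, 1, 1, 1, 2, 1, 2, 2, 2, 3, 1, 2, 2, 1, 3, 3, 4; sum = 35.
Person mean = 35 / 17 ≈ 2.0588
Prorated total = (35 / 17) × 18 = 37.06 (to 2 dp)

37.06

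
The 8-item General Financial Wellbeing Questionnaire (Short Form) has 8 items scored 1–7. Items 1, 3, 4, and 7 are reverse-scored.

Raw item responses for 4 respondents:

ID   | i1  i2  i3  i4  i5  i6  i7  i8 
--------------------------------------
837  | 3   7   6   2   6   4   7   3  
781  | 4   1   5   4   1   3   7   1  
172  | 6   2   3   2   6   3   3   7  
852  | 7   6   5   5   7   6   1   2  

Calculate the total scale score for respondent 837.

34

Respondent 837 raw: 3, 7, 6, 2, 6, 4, 7, 3.
Reverse-coded (on a 1–7 scale, reversed = 8 − raw):
  item 1: 8 − 3 = 5
  item 2: 7
  item 3: 8 − 6 = 2
  item 4: 8 − 2 = 6
  item 5: 6
  item 6: 4
  item 7: 8 − 7 = 1
  item 8: 3
Sum = 5 + 7 + 2 + 6 + 6 + 4 + 1 + 3 = 34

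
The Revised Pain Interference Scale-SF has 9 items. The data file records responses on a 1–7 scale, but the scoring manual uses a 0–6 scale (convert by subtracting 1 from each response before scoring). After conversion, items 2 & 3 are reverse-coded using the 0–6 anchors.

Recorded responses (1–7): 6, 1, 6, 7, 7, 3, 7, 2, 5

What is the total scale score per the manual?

Convert to 0–6: 5, 0, 5, 6, 6, 2, 6, 1, 4
Reverse-coded (reverse-coded value = 6 − response):
  item 2: 6 − 0 = 6
  item 3: 6 − 5 = 1
Scored: 5, 6, 1, 6, 6, 2, 6, 1, 4
Total = 37

37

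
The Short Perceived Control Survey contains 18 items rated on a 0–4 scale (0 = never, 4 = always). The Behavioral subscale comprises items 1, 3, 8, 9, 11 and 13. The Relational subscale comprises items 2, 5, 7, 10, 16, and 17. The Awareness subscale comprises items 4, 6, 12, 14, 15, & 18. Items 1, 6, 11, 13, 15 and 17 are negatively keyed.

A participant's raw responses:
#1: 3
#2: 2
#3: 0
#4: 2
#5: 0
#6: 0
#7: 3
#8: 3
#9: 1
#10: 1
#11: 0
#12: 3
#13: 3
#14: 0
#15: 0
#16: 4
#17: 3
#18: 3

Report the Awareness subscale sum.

Awareness items: 4, 6, 12, 14, 15, 18.
Of these, items 6 & 15 are negatively keyed; on a 0–4 scale, reversed = 4 − raw.
  item 4: 2
  item 6: 4 − 0 = 4
  item 12: 3
  item 14: 0
  item 15: 4 − 0 = 4
  item 18: 3
Sum = 2 + 4 + 3 + 0 + 4 + 3 = 16

16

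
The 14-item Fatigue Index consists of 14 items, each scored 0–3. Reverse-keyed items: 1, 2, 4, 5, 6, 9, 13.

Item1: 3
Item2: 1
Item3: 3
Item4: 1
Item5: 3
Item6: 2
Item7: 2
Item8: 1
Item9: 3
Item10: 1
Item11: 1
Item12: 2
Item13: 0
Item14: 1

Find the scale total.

Reverse-coded items (reverse-coded value = 3 − response):
  item 1: 3 − 3 = 0
  item 2: 3 − 1 = 2
  item 4: 3 − 1 = 2
  item 5: 3 − 3 = 0
  item 6: 3 − 2 = 1
  item 9: 3 − 3 = 0
  item 13: 3 − 0 = 3
Scored responses: 0, 2, 3, 2, 0, 1, 2, 1, 0, 1, 1, 2, 3, 1
Total = 0 + 2 + 3 + 2 + 0 + 1 + 2 + 1 + 0 + 1 + 1 + 2 + 3 + 1 = 19

19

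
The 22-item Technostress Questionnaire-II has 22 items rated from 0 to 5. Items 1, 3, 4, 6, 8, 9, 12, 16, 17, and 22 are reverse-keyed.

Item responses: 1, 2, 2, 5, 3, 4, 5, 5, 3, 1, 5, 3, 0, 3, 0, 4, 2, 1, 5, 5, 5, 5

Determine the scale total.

51

Raw sum = 69. Reverse-keyed items: 1, 3, 4, 6, 8, 9, 12, 16, 17, 22; their raw sum = 34.
Each reversal replaces raw with 5 − raw, changing the total by 5 − 2·raw per item.
Total = 69 + 10·5 − 2·34 = 69 + 50 − 68 = 51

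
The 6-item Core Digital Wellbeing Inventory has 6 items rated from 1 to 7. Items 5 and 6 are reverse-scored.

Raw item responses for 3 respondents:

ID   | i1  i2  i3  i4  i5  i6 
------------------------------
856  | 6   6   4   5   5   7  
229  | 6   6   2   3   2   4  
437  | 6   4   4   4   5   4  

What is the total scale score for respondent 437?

25

Respondent 437 raw: 6, 4, 4, 4, 5, 4.
Reverse-coded (reversed = (1+7) − raw = 8 − raw):
  item 1: 6
  item 2: 4
  item 3: 4
  item 4: 4
  item 5: 8 − 5 = 3
  item 6: 8 − 4 = 4
Sum = 6 + 4 + 4 + 4 + 3 + 4 = 25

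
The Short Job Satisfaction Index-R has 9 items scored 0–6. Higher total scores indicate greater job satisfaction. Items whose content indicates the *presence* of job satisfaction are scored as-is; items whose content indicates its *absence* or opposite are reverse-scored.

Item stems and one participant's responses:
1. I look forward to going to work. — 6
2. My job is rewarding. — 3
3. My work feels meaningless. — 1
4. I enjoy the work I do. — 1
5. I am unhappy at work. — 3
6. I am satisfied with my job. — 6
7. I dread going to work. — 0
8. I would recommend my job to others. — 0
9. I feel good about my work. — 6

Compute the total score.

Items 3, 5, 7 describe the absence/opposite of job satisfaction → reverse-score.
reverse-coded value = 6 − response.
  item 1: 6
  item 2: 3
  item 3: 6 − 1 = 5
  item 4: 1
  item 5: 6 − 3 = 3
  item 6: 6
  item 7: 6 − 0 = 6
  item 8: 0
  item 9: 6
Total = 6 + 3 + 5 + 1 + 3 + 6 + 6 + 0 + 6 = 36

36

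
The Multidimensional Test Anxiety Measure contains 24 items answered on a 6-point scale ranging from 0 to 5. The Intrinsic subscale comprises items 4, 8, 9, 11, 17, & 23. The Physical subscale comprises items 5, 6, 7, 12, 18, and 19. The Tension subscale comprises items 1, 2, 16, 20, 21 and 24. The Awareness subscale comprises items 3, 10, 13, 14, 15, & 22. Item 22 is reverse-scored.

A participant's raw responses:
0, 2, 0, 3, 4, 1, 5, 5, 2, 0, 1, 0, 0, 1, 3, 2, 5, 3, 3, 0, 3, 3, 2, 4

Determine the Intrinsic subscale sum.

Intrinsic items: 4, 8, 9, 11, 17, 23.
  item 4: 3
  item 8: 5
  item 9: 2
  item 11: 1
  item 17: 5
  item 23: 2
Sum = 3 + 5 + 2 + 1 + 5 + 2 = 18

18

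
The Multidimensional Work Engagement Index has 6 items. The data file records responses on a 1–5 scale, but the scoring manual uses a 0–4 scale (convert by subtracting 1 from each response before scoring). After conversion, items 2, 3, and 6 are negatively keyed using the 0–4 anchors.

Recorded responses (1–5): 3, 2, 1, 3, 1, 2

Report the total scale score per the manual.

Convert to 0–4: 2, 1, 0, 2, 0, 1
Reverse-coded (reverse-coded value = 4 − response):
  item 2: 4 − 1 = 3
  item 3: 4 − 0 = 4
  item 6: 4 − 1 = 3
Scored: 2, 3, 4, 2, 0, 3
Total = 14

14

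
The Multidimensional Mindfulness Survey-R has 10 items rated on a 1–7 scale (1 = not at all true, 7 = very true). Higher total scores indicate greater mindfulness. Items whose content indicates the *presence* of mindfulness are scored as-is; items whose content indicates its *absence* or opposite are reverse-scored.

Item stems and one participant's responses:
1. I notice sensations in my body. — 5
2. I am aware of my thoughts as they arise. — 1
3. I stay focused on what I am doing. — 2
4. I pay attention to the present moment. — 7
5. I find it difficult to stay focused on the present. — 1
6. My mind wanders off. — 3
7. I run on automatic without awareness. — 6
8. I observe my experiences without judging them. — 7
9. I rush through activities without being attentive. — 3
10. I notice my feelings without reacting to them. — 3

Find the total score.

44

Items 5, 6, 7, 9 describe the absence/opposite of mindfulness → reverse-score.
reversed = (1+7) − raw = 8 − raw.
  item 1: 5
  item 2: 1
  item 3: 2
  item 4: 7
  item 5: 8 − 1 = 7
  item 6: 8 − 3 = 5
  item 7: 8 − 6 = 2
  item 8: 7
  item 9: 8 − 3 = 5
  item 10: 3
Total = 5 + 1 + 2 + 7 + 7 + 5 + 2 + 7 + 5 + 3 = 44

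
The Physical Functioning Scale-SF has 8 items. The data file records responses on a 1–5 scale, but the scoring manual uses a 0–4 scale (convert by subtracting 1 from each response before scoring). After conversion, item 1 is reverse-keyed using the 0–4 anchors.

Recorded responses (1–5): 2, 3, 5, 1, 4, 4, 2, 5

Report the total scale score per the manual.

20

Convert to 0–4: 1, 2, 4, 0, 3, 3, 1, 4
Reverse-coded (on a 0–4 scale, reversed = 4 − raw):
  item 1: 4 − 1 = 3
Scored: 3, 2, 4, 0, 3, 3, 1, 4
Total = 20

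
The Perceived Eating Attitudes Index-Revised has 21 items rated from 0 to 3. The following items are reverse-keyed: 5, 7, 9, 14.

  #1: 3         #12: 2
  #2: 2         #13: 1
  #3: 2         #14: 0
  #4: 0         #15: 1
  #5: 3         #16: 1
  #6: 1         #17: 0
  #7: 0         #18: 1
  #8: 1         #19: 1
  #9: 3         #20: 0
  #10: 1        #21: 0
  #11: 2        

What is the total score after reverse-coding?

25

Reverse-coded items (reversed = (0+3) − raw = 3 − raw):
  item 5: 3 − 3 = 0
  item 7: 3 − 0 = 3
  item 9: 3 − 3 = 0
  item 14: 3 − 0 = 3
After reverse-coding: 3, 2, 2, 0, 0, 1, 3, 1, 0, 1, 2, 2, 1, 3, 1, 1, 0, 1, 1, 0, 0
Total = 3 + 2 + 2 + 0 + 0 + 1 + 3 + 1 + 0 + 1 + 2 + 2 + 1 + 3 + 1 + 1 + 0 + 1 + 1 + 0 + 0 = 25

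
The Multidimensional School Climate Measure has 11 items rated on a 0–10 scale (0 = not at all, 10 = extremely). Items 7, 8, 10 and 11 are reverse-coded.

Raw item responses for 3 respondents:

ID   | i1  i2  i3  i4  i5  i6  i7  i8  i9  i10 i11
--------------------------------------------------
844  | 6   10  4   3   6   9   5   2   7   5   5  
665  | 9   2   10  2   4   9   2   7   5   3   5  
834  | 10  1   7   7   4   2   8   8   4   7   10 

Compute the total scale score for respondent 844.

Respondent 844 raw: 6, 10, 4, 3, 6, 9, 5, 2, 7, 5, 5.
Reverse-coded (on a 0–10 scale, reversed = 10 − raw):
  item 1: 6
  item 2: 10
  item 3: 4
  item 4: 3
  item 5: 6
  item 6: 9
  item 7: 10 − 5 = 5
  item 8: 10 − 2 = 8
  item 9: 7
  item 10: 10 − 5 = 5
  item 11: 10 − 5 = 5
Sum = 6 + 10 + 4 + 3 + 6 + 9 + 5 + 8 + 7 + 5 + 5 = 68

68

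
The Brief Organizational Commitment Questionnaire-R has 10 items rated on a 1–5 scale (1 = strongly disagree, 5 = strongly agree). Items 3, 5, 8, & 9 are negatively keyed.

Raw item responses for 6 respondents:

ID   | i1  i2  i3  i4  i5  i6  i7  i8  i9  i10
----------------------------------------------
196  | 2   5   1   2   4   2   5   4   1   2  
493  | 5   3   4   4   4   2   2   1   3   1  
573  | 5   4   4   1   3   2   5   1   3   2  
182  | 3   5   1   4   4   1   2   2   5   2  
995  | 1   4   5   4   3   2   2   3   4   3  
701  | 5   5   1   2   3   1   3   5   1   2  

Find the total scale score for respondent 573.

Respondent 573 raw: 5, 4, 4, 1, 3, 2, 5, 1, 3, 2.
Reverse-coded (reverse-coded value = 6 − response):
  item 1: 5
  item 2: 4
  item 3: 6 − 4 = 2
  item 4: 1
  item 5: 6 − 3 = 3
  item 6: 2
  item 7: 5
  item 8: 6 − 1 = 5
  item 9: 6 − 3 = 3
  item 10: 2
Sum = 5 + 4 + 2 + 1 + 3 + 2 + 5 + 5 + 3 + 2 = 32

32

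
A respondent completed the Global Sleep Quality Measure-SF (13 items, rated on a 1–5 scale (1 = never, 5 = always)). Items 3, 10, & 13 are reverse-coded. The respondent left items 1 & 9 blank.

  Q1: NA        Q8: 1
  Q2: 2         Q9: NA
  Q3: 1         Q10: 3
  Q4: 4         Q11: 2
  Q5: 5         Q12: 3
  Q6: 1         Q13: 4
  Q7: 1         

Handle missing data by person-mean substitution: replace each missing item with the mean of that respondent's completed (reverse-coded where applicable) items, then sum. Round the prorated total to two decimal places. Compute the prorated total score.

Reverse-coded (on a 1–5 scale, reversed = 6 − raw):
  item 3: 6 − 1 = 5
  item 10: 6 − 3 = 3
  item 13: 6 − 4 = 2
Completed scored items (11 of 13): 2, 5, 4, 5, 1, 1, 1, 3, 2, 3, 2; sum = 29.
Person mean = 29 / 11 ≈ 2.6364
Prorated total = (29 / 11) × 13 = 34.27 (to 2 dp)

34.27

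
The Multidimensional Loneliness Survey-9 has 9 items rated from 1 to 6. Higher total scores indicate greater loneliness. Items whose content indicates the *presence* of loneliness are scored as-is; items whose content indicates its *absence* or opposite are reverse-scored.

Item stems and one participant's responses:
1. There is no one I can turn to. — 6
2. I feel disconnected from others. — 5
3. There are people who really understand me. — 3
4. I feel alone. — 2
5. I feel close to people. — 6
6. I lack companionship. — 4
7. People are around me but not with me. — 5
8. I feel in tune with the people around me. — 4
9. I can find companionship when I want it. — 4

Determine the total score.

Items 3, 5, 8, 9 describe the absence/opposite of loneliness → reverse-score.
reverse-coded value = 7 − response.
  item 1: 6
  item 2: 5
  item 3: 7 − 3 = 4
  item 4: 2
  item 5: 7 − 6 = 1
  item 6: 4
  item 7: 5
  item 8: 7 − 4 = 3
  item 9: 7 − 4 = 3
Total = 6 + 5 + 4 + 2 + 1 + 4 + 5 + 3 + 3 = 33

33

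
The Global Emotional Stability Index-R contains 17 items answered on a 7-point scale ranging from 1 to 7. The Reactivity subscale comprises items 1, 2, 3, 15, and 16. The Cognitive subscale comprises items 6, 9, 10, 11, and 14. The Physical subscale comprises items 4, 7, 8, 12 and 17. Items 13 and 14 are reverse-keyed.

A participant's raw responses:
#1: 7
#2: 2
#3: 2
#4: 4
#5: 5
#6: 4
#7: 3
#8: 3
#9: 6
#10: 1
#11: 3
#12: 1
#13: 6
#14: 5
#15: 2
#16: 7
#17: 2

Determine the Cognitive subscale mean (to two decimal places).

Cognitive items: 6, 9, 10, 11, 14.
Of these, item 14 is reverse-keyed; reversed = (1+7) − raw = 8 − raw.
  item 6: 4
  item 9: 6
  item 10: 1
  item 11: 3
  item 14: 8 − 5 = 3
Sum = 4 + 6 + 1 + 3 + 3 = 17
Mean = 17 / 5 = 3.40

3.40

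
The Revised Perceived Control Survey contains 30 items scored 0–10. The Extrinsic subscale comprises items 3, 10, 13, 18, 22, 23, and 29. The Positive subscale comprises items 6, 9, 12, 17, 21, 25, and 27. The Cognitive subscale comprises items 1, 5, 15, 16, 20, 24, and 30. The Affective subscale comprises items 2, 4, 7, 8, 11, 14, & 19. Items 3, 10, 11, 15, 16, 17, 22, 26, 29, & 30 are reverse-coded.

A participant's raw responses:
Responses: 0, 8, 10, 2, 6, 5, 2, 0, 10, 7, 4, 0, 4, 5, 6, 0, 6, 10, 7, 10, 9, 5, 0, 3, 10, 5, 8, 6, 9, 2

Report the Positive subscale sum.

Positive items: 6, 9, 12, 17, 21, 25, 27.
Of these, item 17 is reverse-coded; reverse-coded value = 10 − response.
  item 6: 5
  item 9: 10
  item 12: 0
  item 17: 10 − 6 = 4
  item 21: 9
  item 25: 10
  item 27: 8
Sum = 5 + 10 + 0 + 4 + 9 + 10 + 8 = 46

46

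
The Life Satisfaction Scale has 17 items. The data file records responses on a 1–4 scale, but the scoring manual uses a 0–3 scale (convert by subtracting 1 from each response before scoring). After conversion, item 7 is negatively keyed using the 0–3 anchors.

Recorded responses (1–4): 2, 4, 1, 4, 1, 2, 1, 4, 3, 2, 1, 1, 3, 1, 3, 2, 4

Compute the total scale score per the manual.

25

Convert to 0–3: 1, 3, 0, 3, 0, 1, 0, 3, 2, 1, 0, 0, 2, 0, 2, 1, 3
Reverse-coded (reversed = (0+3) − raw = 3 − raw):
  item 7: 3 − 0 = 3
Scored: 1, 3, 0, 3, 0, 1, 3, 3, 2, 1, 0, 0, 2, 0, 2, 1, 3
Total = 25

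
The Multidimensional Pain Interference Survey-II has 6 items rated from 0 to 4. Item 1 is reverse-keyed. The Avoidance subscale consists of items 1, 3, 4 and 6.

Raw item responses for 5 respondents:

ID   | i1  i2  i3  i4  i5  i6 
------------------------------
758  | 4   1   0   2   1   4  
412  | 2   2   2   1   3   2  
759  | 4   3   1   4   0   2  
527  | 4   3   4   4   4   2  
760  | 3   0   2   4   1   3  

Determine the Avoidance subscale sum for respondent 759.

Respondent 759 raw: 4, 3, 1, 4, 0, 2.
Avoidance items: 1, 3, 4, 6.
Reverse-coded (reverse-coded value = 4 − response):
  item 1: 4 − 4 = 0
  item 3: 1
  item 4: 4
  item 6: 2
Sum = 0 + 1 + 4 + 2 = 7

7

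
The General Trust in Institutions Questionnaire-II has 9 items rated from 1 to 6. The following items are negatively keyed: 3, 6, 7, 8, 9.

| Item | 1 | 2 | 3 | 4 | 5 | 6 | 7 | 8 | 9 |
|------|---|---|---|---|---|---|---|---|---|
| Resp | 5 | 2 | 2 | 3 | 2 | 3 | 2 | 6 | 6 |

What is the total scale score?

28

Reverse-coded items (on a 1–6 scale, reversed = 7 − raw):
  item 3: 7 − 2 = 5
  item 6: 7 − 3 = 4
  item 7: 7 − 2 = 5
  item 8: 7 − 6 = 1
  item 9: 7 − 6 = 1
Scored items: 5, 2, 5, 3, 2, 4, 5, 1, 1
Total = 5 + 2 + 5 + 3 + 2 + 4 + 5 + 1 + 1 = 28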